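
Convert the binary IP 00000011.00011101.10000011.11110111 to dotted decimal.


00000011 = 3
00011101 = 29
10000011 = 131
11110111 = 247
IP: 3.29.131.247


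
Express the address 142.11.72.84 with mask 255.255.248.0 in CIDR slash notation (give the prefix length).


Binary: 11111111.11111111.11111000.00000000
Count leading 1s
Prefix: /21


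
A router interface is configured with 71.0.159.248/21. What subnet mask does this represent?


/21 means 21 network bits, 11 host bits
Binary: 11111111111111111111100000000000
Mask: 255.255.248.0


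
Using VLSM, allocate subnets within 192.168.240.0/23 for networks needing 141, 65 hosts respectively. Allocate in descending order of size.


141 hosts -> /24 (254 usable): 192.168.240.0/24
65 hosts -> /25 (126 usable): 192.168.241.0/25
Allocation: 192.168.240.0/24 (141 hosts, 254 usable); 192.168.241.0/25 (65 hosts, 126 usable)


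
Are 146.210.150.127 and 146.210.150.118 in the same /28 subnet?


Mask: 255.255.255.240
146.210.150.127 AND mask = 146.210.150.112
146.210.150.118 AND mask = 146.210.150.112
Yes, same subnet (146.210.150.112)


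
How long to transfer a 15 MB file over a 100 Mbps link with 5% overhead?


Effective throughput = 100 * (1 - 5/100) = 95 Mbps
File size in Mb = 15 * 8 = 120 Mb
Time = 120 / 95
Time = 1.2632 seconds


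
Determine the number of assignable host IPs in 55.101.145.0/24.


Host bits = 32 - 24 = 8
Total addresses = 2^8 = 256
Usable = total - 2 (network and broadcast)
Usable hosts: 254


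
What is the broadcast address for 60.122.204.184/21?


Network: 60.122.200.0/21
Host bits = 11
Set all host bits to 1:
Broadcast: 60.122.207.255


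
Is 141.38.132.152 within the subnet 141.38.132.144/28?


Subnet network: 141.38.132.144
Test IP AND mask: 141.38.132.144
Yes, 141.38.132.152 is in 141.38.132.144/28


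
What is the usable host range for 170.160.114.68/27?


Network: 170.160.114.64
Broadcast: 170.160.114.95
First usable = network + 1
Last usable = broadcast - 1
Range: 170.160.114.65 to 170.160.114.94


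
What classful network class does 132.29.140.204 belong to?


First octet: 132
Binary: 10000100
10xxxxxx -> Class B (128-191)
Class B, default mask 255.255.0.0 (/16)


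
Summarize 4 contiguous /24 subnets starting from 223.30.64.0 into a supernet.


Original prefix: /24
Number of subnets: 4 = 2^2
New prefix = 24 - 2 = 22
Supernet: 223.30.64.0/22


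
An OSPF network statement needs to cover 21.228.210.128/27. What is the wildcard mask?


Subnet mask: 255.255.255.224
Wildcard = 255.255.255.255 - subnet mask
255 - 255 = 0
255 - 255 = 0
255 - 255 = 0
255 - 224 = 31
Wildcard: 0.0.0.31


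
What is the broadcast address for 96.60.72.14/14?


Network: 96.60.0.0/14
Host bits = 18
Set all host bits to 1:
Broadcast: 96.63.255.255


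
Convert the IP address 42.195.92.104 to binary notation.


42 = 00101010
195 = 11000011
92 = 01011100
104 = 01101000
Binary: 00101010.11000011.01011100.01101000


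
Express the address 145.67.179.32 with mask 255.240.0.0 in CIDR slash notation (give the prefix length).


Binary: 11111111.11110000.00000000.00000000
Count leading 1s
Prefix: /12


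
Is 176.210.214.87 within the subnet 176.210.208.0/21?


Subnet network: 176.210.208.0
Test IP AND mask: 176.210.208.0
Yes, 176.210.214.87 is in 176.210.208.0/21


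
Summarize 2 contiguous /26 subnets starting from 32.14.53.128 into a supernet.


Original prefix: /26
Number of subnets: 2 = 2^1
New prefix = 26 - 1 = 25
Supernet: 32.14.53.128/25


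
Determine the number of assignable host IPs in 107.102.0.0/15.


Host bits = 32 - 15 = 17
Total addresses = 2^17 = 131072
Usable = total - 2 (network and broadcast)
Usable hosts: 131070


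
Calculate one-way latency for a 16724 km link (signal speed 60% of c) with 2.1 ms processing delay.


Speed = 0.6 * 3e5 km/s = 180000 km/s
Propagation delay = 16724 / 180000 = 0.0929 s = 92.9111 ms
Processing delay = 2.1 ms
Total one-way latency = 95.0111 ms


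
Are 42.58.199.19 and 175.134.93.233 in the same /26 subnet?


Mask: 255.255.255.192
42.58.199.19 AND mask = 42.58.199.0
175.134.93.233 AND mask = 175.134.93.192
No, different subnets (42.58.199.0 vs 175.134.93.192)


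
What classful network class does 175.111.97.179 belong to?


First octet: 175
Binary: 10101111
10xxxxxx -> Class B (128-191)
Class B, default mask 255.255.0.0 (/16)


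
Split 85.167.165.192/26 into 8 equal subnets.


New prefix = 26 + 3 = 29
Each subnet has 8 addresses
  85.167.165.192/29
  85.167.165.200/29
  85.167.165.208/29
  85.167.165.216/29
  85.167.165.224/29
  85.167.165.232/29
  85.167.165.240/29
  85.167.165.248/29
Subnets: 85.167.165.192/29, 85.167.165.200/29, 85.167.165.208/29, 85.167.165.216/29, 85.167.165.224/29, 85.167.165.232/29, 85.167.165.240/29, 85.167.165.248/29


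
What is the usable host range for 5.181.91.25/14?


Network: 5.180.0.0
Broadcast: 5.183.255.255
First usable = network + 1
Last usable = broadcast - 1
Range: 5.180.0.1 to 5.183.255.254


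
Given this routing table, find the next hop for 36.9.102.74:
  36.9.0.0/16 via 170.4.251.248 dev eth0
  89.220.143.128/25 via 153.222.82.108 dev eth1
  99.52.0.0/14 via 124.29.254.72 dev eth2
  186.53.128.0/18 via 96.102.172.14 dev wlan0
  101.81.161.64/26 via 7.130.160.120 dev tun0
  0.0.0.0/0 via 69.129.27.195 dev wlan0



Longest prefix match for 36.9.102.74:
  /16 36.9.0.0: MATCH
  /25 89.220.143.128: no
  /14 99.52.0.0: no
  /18 186.53.128.0: no
  /26 101.81.161.64: no
  /0 0.0.0.0: MATCH
Selected: next-hop 170.4.251.248 via eth0 (matched /16)


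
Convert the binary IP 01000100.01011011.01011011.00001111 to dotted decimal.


01000100 = 68
01011011 = 91
01011011 = 91
00001111 = 15
IP: 68.91.91.15


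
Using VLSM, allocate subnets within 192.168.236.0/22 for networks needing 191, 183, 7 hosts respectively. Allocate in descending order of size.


191 hosts -> /24 (254 usable): 192.168.236.0/24
183 hosts -> /24 (254 usable): 192.168.237.0/24
7 hosts -> /28 (14 usable): 192.168.238.0/28
Allocation: 192.168.236.0/24 (191 hosts, 254 usable); 192.168.237.0/24 (183 hosts, 254 usable); 192.168.238.0/28 (7 hosts, 14 usable)


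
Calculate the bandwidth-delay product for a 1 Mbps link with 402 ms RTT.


BDP = bandwidth * RTT
= 1 Mbps * 402 ms
= 1 * 1e6 * 402 / 1000 bits
= 402000 bits
= 50250 bytes
= 49.0723 KB
BDP = 402000 bits (50250 bytes)


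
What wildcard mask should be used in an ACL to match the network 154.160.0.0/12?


Subnet mask: 255.240.0.0
Wildcard = 255.255.255.255 - subnet mask
255 - 255 = 0
255 - 240 = 15
255 - 0 = 255
255 - 0 = 255
Wildcard: 0.15.255.255


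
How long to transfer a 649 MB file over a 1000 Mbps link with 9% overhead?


Effective throughput = 1000 * (1 - 9/100) = 910 Mbps
File size in Mb = 649 * 8 = 5192 Mb
Time = 5192 / 910
Time = 5.7055 seconds


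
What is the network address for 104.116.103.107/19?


IP:   01101000.01110100.01100111.01101011
Mask: 11111111.11111111.11100000.00000000
AND operation:
Net:  01101000.01110100.01100000.00000000
Network: 104.116.96.0/19


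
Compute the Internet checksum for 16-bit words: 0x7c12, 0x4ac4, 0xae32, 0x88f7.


Sum all words (with carry folding):
+ 0x7c12 = 0x7c12
+ 0x4ac4 = 0xc6d6
+ 0xae32 = 0x7509
+ 0x88f7 = 0xfe00
One's complement: ~0xfe00
Checksum = 0x01ff


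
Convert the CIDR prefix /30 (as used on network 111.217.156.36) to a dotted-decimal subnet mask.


/30 means 30 network bits, 2 host bits
Binary: 11111111111111111111111111111100
Mask: 255.255.255.252


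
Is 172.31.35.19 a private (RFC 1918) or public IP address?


RFC 1918 private ranges:
  10.0.0.0/8 (10.0.0.0 - 10.255.255.255)
  172.16.0.0/12 (172.16.0.0 - 172.31.255.255)
  192.168.0.0/16 (192.168.0.0 - 192.168.255.255)
Private (in 172.16.0.0/12)


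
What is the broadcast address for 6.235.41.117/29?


Network: 6.235.41.112/29
Host bits = 3
Set all host bits to 1:
Broadcast: 6.235.41.119


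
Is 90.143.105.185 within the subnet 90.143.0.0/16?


Subnet network: 90.143.0.0
Test IP AND mask: 90.143.0.0
Yes, 90.143.105.185 is in 90.143.0.0/16


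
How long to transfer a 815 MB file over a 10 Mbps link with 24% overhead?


Effective throughput = 10 * (1 - 24/100) = 7.6 Mbps
File size in Mb = 815 * 8 = 6520 Mb
Time = 6520 / 7.6
Time = 857.8947 seconds


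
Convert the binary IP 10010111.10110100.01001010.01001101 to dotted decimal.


10010111 = 151
10110100 = 180
01001010 = 74
01001101 = 77
IP: 151.180.74.77


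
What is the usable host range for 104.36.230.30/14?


Network: 104.36.0.0
Broadcast: 104.39.255.255
First usable = network + 1
Last usable = broadcast - 1
Range: 104.36.0.1 to 104.39.255.254


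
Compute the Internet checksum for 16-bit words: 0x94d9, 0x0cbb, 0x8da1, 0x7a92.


Sum all words (with carry folding):
+ 0x94d9 = 0x94d9
+ 0x0cbb = 0xa194
+ 0x8da1 = 0x2f36
+ 0x7a92 = 0xa9c8
One's complement: ~0xa9c8
Checksum = 0x5637


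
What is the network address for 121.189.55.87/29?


IP:   01111001.10111101.00110111.01010111
Mask: 11111111.11111111.11111111.11111000
AND operation:
Net:  01111001.10111101.00110111.01010000
Network: 121.189.55.80/29


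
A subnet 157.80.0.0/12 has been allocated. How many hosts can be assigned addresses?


Host bits = 32 - 12 = 20
Total addresses = 2^20 = 1048576
Usable = total - 2 (network and broadcast)
Usable hosts: 1048574


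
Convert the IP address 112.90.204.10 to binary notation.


112 = 01110000
90 = 01011010
204 = 11001100
10 = 00001010
Binary: 01110000.01011010.11001100.00001010


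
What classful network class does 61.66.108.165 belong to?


First octet: 61
Binary: 00111101
0xxxxxxx -> Class A (1-126)
Class A, default mask 255.0.0.0 (/8)


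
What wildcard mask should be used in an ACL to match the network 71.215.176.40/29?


Subnet mask: 255.255.255.248
Wildcard = 255.255.255.255 - subnet mask
255 - 255 = 0
255 - 255 = 0
255 - 255 = 0
255 - 248 = 7
Wildcard: 0.0.0.7


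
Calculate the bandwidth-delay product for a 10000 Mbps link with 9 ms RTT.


BDP = bandwidth * RTT
= 10000 Mbps * 9 ms
= 10000 * 1e6 * 9 / 1000 bits
= 90000000 bits
= 11250000 bytes
= 10986.3281 KB
BDP = 90000000 bits (11250000 bytes)


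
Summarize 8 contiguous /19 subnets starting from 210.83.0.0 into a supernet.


Original prefix: /19
Number of subnets: 8 = 2^3
New prefix = 19 - 3 = 16
Supernet: 210.83.0.0/16


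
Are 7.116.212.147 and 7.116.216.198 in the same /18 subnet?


Mask: 255.255.192.0
7.116.212.147 AND mask = 7.116.192.0
7.116.216.198 AND mask = 7.116.192.0
Yes, same subnet (7.116.192.0)


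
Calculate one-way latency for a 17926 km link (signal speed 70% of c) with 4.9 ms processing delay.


Speed = 0.7 * 3e5 km/s = 210000 km/s
Propagation delay = 17926 / 210000 = 0.0854 s = 85.3619 ms
Processing delay = 4.9 ms
Total one-way latency = 90.2619 ms


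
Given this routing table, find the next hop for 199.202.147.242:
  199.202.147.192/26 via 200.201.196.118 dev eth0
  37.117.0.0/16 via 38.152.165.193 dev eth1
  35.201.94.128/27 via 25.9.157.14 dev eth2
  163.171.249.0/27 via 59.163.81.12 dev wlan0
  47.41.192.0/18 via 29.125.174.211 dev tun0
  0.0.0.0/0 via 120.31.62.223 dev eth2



Longest prefix match for 199.202.147.242:
  /26 199.202.147.192: MATCH
  /16 37.117.0.0: no
  /27 35.201.94.128: no
  /27 163.171.249.0: no
  /18 47.41.192.0: no
  /0 0.0.0.0: MATCH
Selected: next-hop 200.201.196.118 via eth0 (matched /26)


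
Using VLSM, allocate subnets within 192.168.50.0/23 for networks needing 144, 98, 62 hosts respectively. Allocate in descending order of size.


144 hosts -> /24 (254 usable): 192.168.50.0/24
98 hosts -> /25 (126 usable): 192.168.51.0/25
62 hosts -> /26 (62 usable): 192.168.51.128/26
Allocation: 192.168.50.0/24 (144 hosts, 254 usable); 192.168.51.0/25 (98 hosts, 126 usable); 192.168.51.128/26 (62 hosts, 62 usable)


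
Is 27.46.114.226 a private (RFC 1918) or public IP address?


RFC 1918 private ranges:
  10.0.0.0/8 (10.0.0.0 - 10.255.255.255)
  172.16.0.0/12 (172.16.0.0 - 172.31.255.255)
  192.168.0.0/16 (192.168.0.0 - 192.168.255.255)
Public (not in any RFC 1918 range)


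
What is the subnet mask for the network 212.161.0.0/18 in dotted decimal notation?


/18 means 18 network bits, 14 host bits
Binary: 11111111111111111100000000000000
Mask: 255.255.192.0


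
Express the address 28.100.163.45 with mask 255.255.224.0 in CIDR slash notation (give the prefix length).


Binary: 11111111.11111111.11100000.00000000
Count leading 1s
Prefix: /19


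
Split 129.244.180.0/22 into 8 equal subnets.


New prefix = 22 + 3 = 25
Each subnet has 128 addresses
  129.244.180.0/25
  129.244.180.128/25
  129.244.181.0/25
  129.244.181.128/25
  129.244.182.0/25
  129.244.182.128/25
  129.244.183.0/25
  129.244.183.128/25
Subnets: 129.244.180.0/25, 129.244.180.128/25, 129.244.181.0/25, 129.244.181.128/25, 129.244.182.0/25, 129.244.182.128/25, 129.244.183.0/25, 129.244.183.128/25


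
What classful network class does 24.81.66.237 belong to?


First octet: 24
Binary: 00011000
0xxxxxxx -> Class A (1-126)
Class A, default mask 255.0.0.0 (/8)


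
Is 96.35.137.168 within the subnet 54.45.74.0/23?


Subnet network: 54.45.74.0
Test IP AND mask: 96.35.136.0
No, 96.35.137.168 is not in 54.45.74.0/23


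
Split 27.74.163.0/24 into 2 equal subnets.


New prefix = 24 + 1 = 25
Each subnet has 128 addresses
  27.74.163.0/25
  27.74.163.128/25
Subnets: 27.74.163.0/25, 27.74.163.128/25


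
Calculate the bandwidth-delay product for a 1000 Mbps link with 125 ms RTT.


BDP = bandwidth * RTT
= 1000 Mbps * 125 ms
= 1000 * 1e6 * 125 / 1000 bits
= 125000000 bits
= 15625000 bytes
= 15258.7891 KB
BDP = 125000000 bits (15625000 bytes)


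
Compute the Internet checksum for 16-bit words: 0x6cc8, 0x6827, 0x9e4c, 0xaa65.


Sum all words (with carry folding):
+ 0x6cc8 = 0x6cc8
+ 0x6827 = 0xd4ef
+ 0x9e4c = 0x733c
+ 0xaa65 = 0x1da2
One's complement: ~0x1da2
Checksum = 0xe25d


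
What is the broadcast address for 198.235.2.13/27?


Network: 198.235.2.0/27
Host bits = 5
Set all host bits to 1:
Broadcast: 198.235.2.31


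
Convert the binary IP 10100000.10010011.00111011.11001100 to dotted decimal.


10100000 = 160
10010011 = 147
00111011 = 59
11001100 = 204
IP: 160.147.59.204


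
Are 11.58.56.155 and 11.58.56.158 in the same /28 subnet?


Mask: 255.255.255.240
11.58.56.155 AND mask = 11.58.56.144
11.58.56.158 AND mask = 11.58.56.144
Yes, same subnet (11.58.56.144)


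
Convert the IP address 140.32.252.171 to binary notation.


140 = 10001100
32 = 00100000
252 = 11111100
171 = 10101011
Binary: 10001100.00100000.11111100.10101011


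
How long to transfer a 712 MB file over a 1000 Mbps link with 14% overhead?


Effective throughput = 1000 * (1 - 14/100) = 860 Mbps
File size in Mb = 712 * 8 = 5696 Mb
Time = 5696 / 860
Time = 6.6233 seconds


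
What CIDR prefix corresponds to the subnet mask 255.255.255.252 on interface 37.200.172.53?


Binary: 11111111.11111111.11111111.11111100
Count leading 1s
Prefix: /30


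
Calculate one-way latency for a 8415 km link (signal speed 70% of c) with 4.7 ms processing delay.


Speed = 0.7 * 3e5 km/s = 210000 km/s
Propagation delay = 8415 / 210000 = 0.0401 s = 40.0714 ms
Processing delay = 4.7 ms
Total one-way latency = 44.7714 ms


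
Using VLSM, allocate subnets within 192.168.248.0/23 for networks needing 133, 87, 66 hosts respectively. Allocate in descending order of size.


133 hosts -> /24 (254 usable): 192.168.248.0/24
87 hosts -> /25 (126 usable): 192.168.249.0/25
66 hosts -> /25 (126 usable): 192.168.249.128/25
Allocation: 192.168.248.0/24 (133 hosts, 254 usable); 192.168.249.0/25 (87 hosts, 126 usable); 192.168.249.128/25 (66 hosts, 126 usable)


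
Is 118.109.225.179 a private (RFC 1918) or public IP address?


RFC 1918 private ranges:
  10.0.0.0/8 (10.0.0.0 - 10.255.255.255)
  172.16.0.0/12 (172.16.0.0 - 172.31.255.255)
  192.168.0.0/16 (192.168.0.0 - 192.168.255.255)
Public (not in any RFC 1918 range)


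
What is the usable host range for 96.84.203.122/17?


Network: 96.84.128.0
Broadcast: 96.84.255.255
First usable = network + 1
Last usable = broadcast - 1
Range: 96.84.128.1 to 96.84.255.254


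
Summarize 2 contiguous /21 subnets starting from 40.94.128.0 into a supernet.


Original prefix: /21
Number of subnets: 2 = 2^1
New prefix = 21 - 1 = 20
Supernet: 40.94.128.0/20


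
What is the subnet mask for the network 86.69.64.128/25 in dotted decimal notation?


/25 means 25 network bits, 7 host bits
Binary: 11111111111111111111111110000000
Mask: 255.255.255.128


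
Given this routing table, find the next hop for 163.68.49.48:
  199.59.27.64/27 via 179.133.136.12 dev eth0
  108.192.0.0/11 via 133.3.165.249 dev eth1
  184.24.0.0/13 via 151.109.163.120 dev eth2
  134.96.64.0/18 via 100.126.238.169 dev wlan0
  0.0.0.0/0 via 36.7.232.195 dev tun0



Longest prefix match for 163.68.49.48:
  /27 199.59.27.64: no
  /11 108.192.0.0: no
  /13 184.24.0.0: no
  /18 134.96.64.0: no
  /0 0.0.0.0: MATCH
Selected: next-hop 36.7.232.195 via tun0 (matched /0)


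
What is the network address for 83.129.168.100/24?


IP:   01010011.10000001.10101000.01100100
Mask: 11111111.11111111.11111111.00000000
AND operation:
Net:  01010011.10000001.10101000.00000000
Network: 83.129.168.0/24


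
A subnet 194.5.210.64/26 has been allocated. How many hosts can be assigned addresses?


Host bits = 32 - 26 = 6
Total addresses = 2^6 = 64
Usable = total - 2 (network and broadcast)
Usable hosts: 62


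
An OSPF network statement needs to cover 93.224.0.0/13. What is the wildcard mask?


Subnet mask: 255.248.0.0
Wildcard = 255.255.255.255 - subnet mask
255 - 255 = 0
255 - 248 = 7
255 - 0 = 255
255 - 0 = 255
Wildcard: 0.7.255.255


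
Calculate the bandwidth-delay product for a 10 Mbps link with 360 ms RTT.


BDP = bandwidth * RTT
= 10 Mbps * 360 ms
= 10 * 1e6 * 360 / 1000 bits
= 3600000 bits
= 450000 bytes
= 439.4531 KB
BDP = 3600000 bits (450000 bytes)


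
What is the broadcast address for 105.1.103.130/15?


Network: 105.0.0.0/15
Host bits = 17
Set all host bits to 1:
Broadcast: 105.1.255.255


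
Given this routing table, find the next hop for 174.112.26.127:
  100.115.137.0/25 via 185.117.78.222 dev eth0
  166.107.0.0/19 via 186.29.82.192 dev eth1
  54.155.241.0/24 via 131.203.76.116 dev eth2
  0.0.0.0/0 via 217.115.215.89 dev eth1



Longest prefix match for 174.112.26.127:
  /25 100.115.137.0: no
  /19 166.107.0.0: no
  /24 54.155.241.0: no
  /0 0.0.0.0: MATCH
Selected: next-hop 217.115.215.89 via eth1 (matched /0)


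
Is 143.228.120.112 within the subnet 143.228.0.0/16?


Subnet network: 143.228.0.0
Test IP AND mask: 143.228.0.0
Yes, 143.228.120.112 is in 143.228.0.0/16


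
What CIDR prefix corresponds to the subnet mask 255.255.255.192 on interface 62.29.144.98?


Binary: 11111111.11111111.11111111.11000000
Count leading 1s
Prefix: /26


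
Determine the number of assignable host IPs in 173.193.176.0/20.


Host bits = 32 - 20 = 12
Total addresses = 2^12 = 4096
Usable = total - 2 (network and broadcast)
Usable hosts: 4094


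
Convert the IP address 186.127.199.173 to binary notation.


186 = 10111010
127 = 01111111
199 = 11000111
173 = 10101101
Binary: 10111010.01111111.11000111.10101101


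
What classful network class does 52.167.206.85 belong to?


First octet: 52
Binary: 00110100
0xxxxxxx -> Class A (1-126)
Class A, default mask 255.0.0.0 (/8)


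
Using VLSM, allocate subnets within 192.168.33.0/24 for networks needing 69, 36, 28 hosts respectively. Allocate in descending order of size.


69 hosts -> /25 (126 usable): 192.168.33.0/25
36 hosts -> /26 (62 usable): 192.168.33.128/26
28 hosts -> /27 (30 usable): 192.168.33.192/27
Allocation: 192.168.33.0/25 (69 hosts, 126 usable); 192.168.33.128/26 (36 hosts, 62 usable); 192.168.33.192/27 (28 hosts, 30 usable)


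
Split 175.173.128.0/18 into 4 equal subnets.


New prefix = 18 + 2 = 20
Each subnet has 4096 addresses
  175.173.128.0/20
  175.173.144.0/20
  175.173.160.0/20
  175.173.176.0/20
Subnets: 175.173.128.0/20, 175.173.144.0/20, 175.173.160.0/20, 175.173.176.0/20


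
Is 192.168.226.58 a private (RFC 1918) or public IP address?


RFC 1918 private ranges:
  10.0.0.0/8 (10.0.0.0 - 10.255.255.255)
  172.16.0.0/12 (172.16.0.0 - 172.31.255.255)
  192.168.0.0/16 (192.168.0.0 - 192.168.255.255)
Private (in 192.168.0.0/16)


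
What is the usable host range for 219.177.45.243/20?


Network: 219.177.32.0
Broadcast: 219.177.47.255
First usable = network + 1
Last usable = broadcast - 1
Range: 219.177.32.1 to 219.177.47.254


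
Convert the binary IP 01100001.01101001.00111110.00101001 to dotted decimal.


01100001 = 97
01101001 = 105
00111110 = 62
00101001 = 41
IP: 97.105.62.41


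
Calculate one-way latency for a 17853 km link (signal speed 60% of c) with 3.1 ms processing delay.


Speed = 0.6 * 3e5 km/s = 180000 km/s
Propagation delay = 17853 / 180000 = 0.0992 s = 99.1833 ms
Processing delay = 3.1 ms
Total one-way latency = 102.2833 ms


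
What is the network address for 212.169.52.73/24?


IP:   11010100.10101001.00110100.01001001
Mask: 11111111.11111111.11111111.00000000
AND operation:
Net:  11010100.10101001.00110100.00000000
Network: 212.169.52.0/24


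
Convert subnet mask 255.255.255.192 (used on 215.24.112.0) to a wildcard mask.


Subnet mask: 255.255.255.192
Wildcard = 255.255.255.255 - subnet mask
255 - 255 = 0
255 - 255 = 0
255 - 255 = 0
255 - 192 = 63
Wildcard: 0.0.0.63


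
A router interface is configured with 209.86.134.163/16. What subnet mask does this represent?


/16 means 16 network bits, 16 host bits
Binary: 11111111111111110000000000000000
Mask: 255.255.0.0


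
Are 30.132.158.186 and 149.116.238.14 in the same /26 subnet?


Mask: 255.255.255.192
30.132.158.186 AND mask = 30.132.158.128
149.116.238.14 AND mask = 149.116.238.0
No, different subnets (30.132.158.128 vs 149.116.238.0)


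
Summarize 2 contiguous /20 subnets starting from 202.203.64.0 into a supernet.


Original prefix: /20
Number of subnets: 2 = 2^1
New prefix = 20 - 1 = 19
Supernet: 202.203.64.0/19


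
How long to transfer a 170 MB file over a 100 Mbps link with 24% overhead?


Effective throughput = 100 * (1 - 24/100) = 76 Mbps
File size in Mb = 170 * 8 = 1360 Mb
Time = 1360 / 76
Time = 17.8947 seconds


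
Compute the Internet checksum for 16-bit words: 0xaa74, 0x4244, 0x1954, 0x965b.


Sum all words (with carry folding):
+ 0xaa74 = 0xaa74
+ 0x4244 = 0xecb8
+ 0x1954 = 0x060d
+ 0x965b = 0x9c68
One's complement: ~0x9c68
Checksum = 0x6397


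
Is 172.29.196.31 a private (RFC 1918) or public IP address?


RFC 1918 private ranges:
  10.0.0.0/8 (10.0.0.0 - 10.255.255.255)
  172.16.0.0/12 (172.16.0.0 - 172.31.255.255)
  192.168.0.0/16 (192.168.0.0 - 192.168.255.255)
Private (in 172.16.0.0/12)


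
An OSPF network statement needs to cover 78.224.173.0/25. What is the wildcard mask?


Subnet mask: 255.255.255.128
Wildcard = 255.255.255.255 - subnet mask
255 - 255 = 0
255 - 255 = 0
255 - 255 = 0
255 - 128 = 127
Wildcard: 0.0.0.127


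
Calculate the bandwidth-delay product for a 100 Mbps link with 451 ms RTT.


BDP = bandwidth * RTT
= 100 Mbps * 451 ms
= 100 * 1e6 * 451 / 1000 bits
= 45100000 bits
= 5637500 bytes
= 5505.3711 KB
BDP = 45100000 bits (5637500 bytes)


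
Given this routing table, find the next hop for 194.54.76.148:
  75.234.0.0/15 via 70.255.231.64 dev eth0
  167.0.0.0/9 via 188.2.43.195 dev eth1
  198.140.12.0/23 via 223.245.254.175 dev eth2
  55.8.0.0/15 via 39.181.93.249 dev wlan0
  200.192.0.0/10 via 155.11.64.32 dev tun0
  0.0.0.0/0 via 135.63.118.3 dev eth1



Longest prefix match for 194.54.76.148:
  /15 75.234.0.0: no
  /9 167.0.0.0: no
  /23 198.140.12.0: no
  /15 55.8.0.0: no
  /10 200.192.0.0: no
  /0 0.0.0.0: MATCH
Selected: next-hop 135.63.118.3 via eth1 (matched /0)


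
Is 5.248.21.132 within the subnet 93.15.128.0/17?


Subnet network: 93.15.128.0
Test IP AND mask: 5.248.0.0
No, 5.248.21.132 is not in 93.15.128.0/17


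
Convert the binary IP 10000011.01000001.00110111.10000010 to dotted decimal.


10000011 = 131
01000001 = 65
00110111 = 55
10000010 = 130
IP: 131.65.55.130


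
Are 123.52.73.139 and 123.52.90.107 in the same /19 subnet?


Mask: 255.255.224.0
123.52.73.139 AND mask = 123.52.64.0
123.52.90.107 AND mask = 123.52.64.0
Yes, same subnet (123.52.64.0)


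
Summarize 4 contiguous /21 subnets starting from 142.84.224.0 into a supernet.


Original prefix: /21
Number of subnets: 4 = 2^2
New prefix = 21 - 2 = 19
Supernet: 142.84.224.0/19


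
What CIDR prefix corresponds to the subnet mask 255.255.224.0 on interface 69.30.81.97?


Binary: 11111111.11111111.11100000.00000000
Count leading 1s
Prefix: /19


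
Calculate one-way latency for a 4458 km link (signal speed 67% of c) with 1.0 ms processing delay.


Speed = 0.67 * 3e5 km/s = 201000 km/s
Propagation delay = 4458 / 201000 = 0.0222 s = 22.1791 ms
Processing delay = 1.0 ms
Total one-way latency = 23.1791 ms


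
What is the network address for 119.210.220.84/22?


IP:   01110111.11010010.11011100.01010100
Mask: 11111111.11111111.11111100.00000000
AND operation:
Net:  01110111.11010010.11011100.00000000
Network: 119.210.220.0/22


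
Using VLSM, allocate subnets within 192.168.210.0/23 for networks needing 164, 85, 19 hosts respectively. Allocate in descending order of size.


164 hosts -> /24 (254 usable): 192.168.210.0/24
85 hosts -> /25 (126 usable): 192.168.211.0/25
19 hosts -> /27 (30 usable): 192.168.211.128/27
Allocation: 192.168.210.0/24 (164 hosts, 254 usable); 192.168.211.0/25 (85 hosts, 126 usable); 192.168.211.128/27 (19 hosts, 30 usable)


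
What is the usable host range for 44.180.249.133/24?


Network: 44.180.249.0
Broadcast: 44.180.249.255
First usable = network + 1
Last usable = broadcast - 1
Range: 44.180.249.1 to 44.180.249.254


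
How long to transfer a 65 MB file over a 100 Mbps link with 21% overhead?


Effective throughput = 100 * (1 - 21/100) = 79 Mbps
File size in Mb = 65 * 8 = 520 Mb
Time = 520 / 79
Time = 6.5823 seconds


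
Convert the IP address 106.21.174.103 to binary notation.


106 = 01101010
21 = 00010101
174 = 10101110
103 = 01100111
Binary: 01101010.00010101.10101110.01100111


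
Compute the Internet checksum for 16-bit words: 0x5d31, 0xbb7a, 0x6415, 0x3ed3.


Sum all words (with carry folding):
+ 0x5d31 = 0x5d31
+ 0xbb7a = 0x18ac
+ 0x6415 = 0x7cc1
+ 0x3ed3 = 0xbb94
One's complement: ~0xbb94
Checksum = 0x446b


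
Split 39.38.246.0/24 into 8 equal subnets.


New prefix = 24 + 3 = 27
Each subnet has 32 addresses
  39.38.246.0/27
  39.38.246.32/27
  39.38.246.64/27
  39.38.246.96/27
  39.38.246.128/27
  39.38.246.160/27
  39.38.246.192/27
  39.38.246.224/27
Subnets: 39.38.246.0/27, 39.38.246.32/27, 39.38.246.64/27, 39.38.246.96/27, 39.38.246.128/27, 39.38.246.160/27, 39.38.246.192/27, 39.38.246.224/27


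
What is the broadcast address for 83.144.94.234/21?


Network: 83.144.88.0/21
Host bits = 11
Set all host bits to 1:
Broadcast: 83.144.95.255


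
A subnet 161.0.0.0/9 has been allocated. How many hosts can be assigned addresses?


Host bits = 32 - 9 = 23
Total addresses = 2^23 = 8388608
Usable = total - 2 (network and broadcast)
Usable hosts: 8388606


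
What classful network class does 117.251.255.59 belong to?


First octet: 117
Binary: 01110101
0xxxxxxx -> Class A (1-126)
Class A, default mask 255.0.0.0 (/8)


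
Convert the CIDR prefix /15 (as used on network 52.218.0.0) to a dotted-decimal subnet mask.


/15 means 15 network bits, 17 host bits
Binary: 11111111111111100000000000000000
Mask: 255.254.0.0


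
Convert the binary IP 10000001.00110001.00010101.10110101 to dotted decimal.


10000001 = 129
00110001 = 49
00010101 = 21
10110101 = 181
IP: 129.49.21.181


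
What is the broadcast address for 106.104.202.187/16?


Network: 106.104.0.0/16
Host bits = 16
Set all host bits to 1:
Broadcast: 106.104.255.255


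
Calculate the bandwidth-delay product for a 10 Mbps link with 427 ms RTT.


BDP = bandwidth * RTT
= 10 Mbps * 427 ms
= 10 * 1e6 * 427 / 1000 bits
= 4270000 bits
= 533750 bytes
= 521.2402 KB
BDP = 4270000 bits (533750 bytes)


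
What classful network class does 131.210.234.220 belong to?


First octet: 131
Binary: 10000011
10xxxxxx -> Class B (128-191)
Class B, default mask 255.255.0.0 (/16)


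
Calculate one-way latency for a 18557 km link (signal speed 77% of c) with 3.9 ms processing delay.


Speed = 0.77 * 3e5 km/s = 231000 km/s
Propagation delay = 18557 / 231000 = 0.0803 s = 80.3333 ms
Processing delay = 3.9 ms
Total one-way latency = 84.2333 ms


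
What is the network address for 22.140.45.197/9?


IP:   00010110.10001100.00101101.11000101
Mask: 11111111.10000000.00000000.00000000
AND operation:
Net:  00010110.10000000.00000000.00000000
Network: 22.128.0.0/9


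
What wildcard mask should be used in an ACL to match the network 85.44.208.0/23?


Subnet mask: 255.255.254.0
Wildcard = 255.255.255.255 - subnet mask
255 - 255 = 0
255 - 255 = 0
255 - 254 = 1
255 - 0 = 255
Wildcard: 0.0.1.255


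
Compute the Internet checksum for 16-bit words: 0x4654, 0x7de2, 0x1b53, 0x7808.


Sum all words (with carry folding):
+ 0x4654 = 0x4654
+ 0x7de2 = 0xc436
+ 0x1b53 = 0xdf89
+ 0x7808 = 0x5792
One's complement: ~0x5792
Checksum = 0xa86d


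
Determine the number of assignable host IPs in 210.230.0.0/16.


Host bits = 32 - 16 = 16
Total addresses = 2^16 = 65536
Usable = total - 2 (network and broadcast)
Usable hosts: 65534


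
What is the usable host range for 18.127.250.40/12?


Network: 18.112.0.0
Broadcast: 18.127.255.255
First usable = network + 1
Last usable = broadcast - 1
Range: 18.112.0.1 to 18.127.255.254


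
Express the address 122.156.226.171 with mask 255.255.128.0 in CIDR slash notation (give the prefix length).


Binary: 11111111.11111111.10000000.00000000
Count leading 1s
Prefix: /17


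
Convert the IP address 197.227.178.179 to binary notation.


197 = 11000101
227 = 11100011
178 = 10110010
179 = 10110011
Binary: 11000101.11100011.10110010.10110011


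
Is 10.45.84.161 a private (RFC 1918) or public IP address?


RFC 1918 private ranges:
  10.0.0.0/8 (10.0.0.0 - 10.255.255.255)
  172.16.0.0/12 (172.16.0.0 - 172.31.255.255)
  192.168.0.0/16 (192.168.0.0 - 192.168.255.255)
Private (in 10.0.0.0/8)


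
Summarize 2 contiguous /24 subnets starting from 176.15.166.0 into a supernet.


Original prefix: /24
Number of subnets: 2 = 2^1
New prefix = 24 - 1 = 23
Supernet: 176.15.166.0/23


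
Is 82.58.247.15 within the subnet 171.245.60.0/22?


Subnet network: 171.245.60.0
Test IP AND mask: 82.58.244.0
No, 82.58.247.15 is not in 171.245.60.0/22


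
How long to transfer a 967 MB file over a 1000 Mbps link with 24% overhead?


Effective throughput = 1000 * (1 - 24/100) = 760 Mbps
File size in Mb = 967 * 8 = 7736 Mb
Time = 7736 / 760
Time = 10.1789 seconds


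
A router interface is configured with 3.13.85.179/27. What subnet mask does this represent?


/27 means 27 network bits, 5 host bits
Binary: 11111111111111111111111111100000
Mask: 255.255.255.224


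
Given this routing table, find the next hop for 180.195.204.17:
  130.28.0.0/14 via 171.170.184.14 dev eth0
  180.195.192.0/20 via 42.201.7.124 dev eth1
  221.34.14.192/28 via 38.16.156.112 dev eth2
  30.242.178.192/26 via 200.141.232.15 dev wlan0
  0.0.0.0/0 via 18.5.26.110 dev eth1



Longest prefix match for 180.195.204.17:
  /14 130.28.0.0: no
  /20 180.195.192.0: MATCH
  /28 221.34.14.192: no
  /26 30.242.178.192: no
  /0 0.0.0.0: MATCH
Selected: next-hop 42.201.7.124 via eth1 (matched /20)


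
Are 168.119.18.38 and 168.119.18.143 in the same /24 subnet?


Mask: 255.255.255.0
168.119.18.38 AND mask = 168.119.18.0
168.119.18.143 AND mask = 168.119.18.0
Yes, same subnet (168.119.18.0)


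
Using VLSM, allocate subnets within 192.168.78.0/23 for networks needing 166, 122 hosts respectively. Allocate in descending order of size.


166 hosts -> /24 (254 usable): 192.168.78.0/24
122 hosts -> /25 (126 usable): 192.168.79.0/25
Allocation: 192.168.78.0/24 (166 hosts, 254 usable); 192.168.79.0/25 (122 hosts, 126 usable)


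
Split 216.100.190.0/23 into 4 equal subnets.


New prefix = 23 + 2 = 25
Each subnet has 128 addresses
  216.100.190.0/25
  216.100.190.128/25
  216.100.191.0/25
  216.100.191.128/25
Subnets: 216.100.190.0/25, 216.100.190.128/25, 216.100.191.0/25, 216.100.191.128/25


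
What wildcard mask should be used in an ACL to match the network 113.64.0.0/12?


Subnet mask: 255.240.0.0
Wildcard = 255.255.255.255 - subnet mask
255 - 255 = 0
255 - 240 = 15
255 - 0 = 255
255 - 0 = 255
Wildcard: 0.15.255.255


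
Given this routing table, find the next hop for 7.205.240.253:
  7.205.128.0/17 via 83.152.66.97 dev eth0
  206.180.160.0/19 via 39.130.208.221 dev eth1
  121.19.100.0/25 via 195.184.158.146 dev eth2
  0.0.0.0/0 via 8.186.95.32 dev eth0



Longest prefix match for 7.205.240.253:
  /17 7.205.128.0: MATCH
  /19 206.180.160.0: no
  /25 121.19.100.0: no
  /0 0.0.0.0: MATCH
Selected: next-hop 83.152.66.97 via eth0 (matched /17)


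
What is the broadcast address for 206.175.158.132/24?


Network: 206.175.158.0/24
Host bits = 8
Set all host bits to 1:
Broadcast: 206.175.158.255


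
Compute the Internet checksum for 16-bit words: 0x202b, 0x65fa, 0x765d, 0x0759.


Sum all words (with carry folding):
+ 0x202b = 0x202b
+ 0x65fa = 0x8625
+ 0x765d = 0xfc82
+ 0x0759 = 0x03dc
One's complement: ~0x03dc
Checksum = 0xfc23


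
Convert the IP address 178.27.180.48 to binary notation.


178 = 10110010
27 = 00011011
180 = 10110100
48 = 00110000
Binary: 10110010.00011011.10110100.00110000


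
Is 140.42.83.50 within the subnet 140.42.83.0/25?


Subnet network: 140.42.83.0
Test IP AND mask: 140.42.83.0
Yes, 140.42.83.50 is in 140.42.83.0/25


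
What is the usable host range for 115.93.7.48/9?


Network: 115.0.0.0
Broadcast: 115.127.255.255
First usable = network + 1
Last usable = broadcast - 1
Range: 115.0.0.1 to 115.127.255.254


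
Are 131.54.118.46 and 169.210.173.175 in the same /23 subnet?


Mask: 255.255.254.0
131.54.118.46 AND mask = 131.54.118.0
169.210.173.175 AND mask = 169.210.172.0
No, different subnets (131.54.118.0 vs 169.210.172.0)


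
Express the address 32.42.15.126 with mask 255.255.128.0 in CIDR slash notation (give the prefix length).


Binary: 11111111.11111111.10000000.00000000
Count leading 1s
Prefix: /17


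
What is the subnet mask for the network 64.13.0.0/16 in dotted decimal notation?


/16 means 16 network bits, 16 host bits
Binary: 11111111111111110000000000000000
Mask: 255.255.0.0


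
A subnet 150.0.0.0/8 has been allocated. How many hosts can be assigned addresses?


Host bits = 32 - 8 = 24
Total addresses = 2^24 = 16777216
Usable = total - 2 (network and broadcast)
Usable hosts: 16777214


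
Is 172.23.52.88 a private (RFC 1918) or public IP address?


RFC 1918 private ranges:
  10.0.0.0/8 (10.0.0.0 - 10.255.255.255)
  172.16.0.0/12 (172.16.0.0 - 172.31.255.255)
  192.168.0.0/16 (192.168.0.0 - 192.168.255.255)
Private (in 172.16.0.0/12)


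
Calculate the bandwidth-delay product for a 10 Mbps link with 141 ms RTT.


BDP = bandwidth * RTT
= 10 Mbps * 141 ms
= 10 * 1e6 * 141 / 1000 bits
= 1410000 bits
= 176250 bytes
= 172.1191 KB
BDP = 1410000 bits (176250 bytes)


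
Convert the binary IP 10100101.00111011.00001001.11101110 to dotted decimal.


10100101 = 165
00111011 = 59
00001001 = 9
11101110 = 238
IP: 165.59.9.238


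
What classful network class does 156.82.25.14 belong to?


First octet: 156
Binary: 10011100
10xxxxxx -> Class B (128-191)
Class B, default mask 255.255.0.0 (/16)


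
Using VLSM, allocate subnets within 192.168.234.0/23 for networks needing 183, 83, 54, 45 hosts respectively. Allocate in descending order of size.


183 hosts -> /24 (254 usable): 192.168.234.0/24
83 hosts -> /25 (126 usable): 192.168.235.0/25
54 hosts -> /26 (62 usable): 192.168.235.128/26
45 hosts -> /26 (62 usable): 192.168.235.192/26
Allocation: 192.168.234.0/24 (183 hosts, 254 usable); 192.168.235.0/25 (83 hosts, 126 usable); 192.168.235.128/26 (54 hosts, 62 usable); 192.168.235.192/26 (45 hosts, 62 usable)


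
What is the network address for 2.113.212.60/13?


IP:   00000010.01110001.11010100.00111100
Mask: 11111111.11111000.00000000.00000000
AND operation:
Net:  00000010.01110000.00000000.00000000
Network: 2.112.0.0/13


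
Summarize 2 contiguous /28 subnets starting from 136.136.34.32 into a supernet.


Original prefix: /28
Number of subnets: 2 = 2^1
New prefix = 28 - 1 = 27
Supernet: 136.136.34.32/27


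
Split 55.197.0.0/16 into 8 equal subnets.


New prefix = 16 + 3 = 19
Each subnet has 8192 addresses
  55.197.0.0/19
  55.197.32.0/19
  55.197.64.0/19
  55.197.96.0/19
  55.197.128.0/19
  55.197.160.0/19
  55.197.192.0/19
  55.197.224.0/19
Subnets: 55.197.0.0/19, 55.197.32.0/19, 55.197.64.0/19, 55.197.96.0/19, 55.197.128.0/19, 55.197.160.0/19, 55.197.192.0/19, 55.197.224.0/19


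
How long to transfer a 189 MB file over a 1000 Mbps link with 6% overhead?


Effective throughput = 1000 * (1 - 6/100) = 940 Mbps
File size in Mb = 189 * 8 = 1512 Mb
Time = 1512 / 940
Time = 1.6085 seconds


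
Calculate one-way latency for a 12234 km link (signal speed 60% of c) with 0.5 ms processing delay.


Speed = 0.6 * 3e5 km/s = 180000 km/s
Propagation delay = 12234 / 180000 = 0.068 s = 67.9667 ms
Processing delay = 0.5 ms
Total one-way latency = 68.4667 ms


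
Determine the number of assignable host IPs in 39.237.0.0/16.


Host bits = 32 - 16 = 16
Total addresses = 2^16 = 65536
Usable = total - 2 (network and broadcast)
Usable hosts: 65534


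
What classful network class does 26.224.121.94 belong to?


First octet: 26
Binary: 00011010
0xxxxxxx -> Class A (1-126)
Class A, default mask 255.0.0.0 (/8)


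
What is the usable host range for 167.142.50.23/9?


Network: 167.128.0.0
Broadcast: 167.255.255.255
First usable = network + 1
Last usable = broadcast - 1
Range: 167.128.0.1 to 167.255.255.254


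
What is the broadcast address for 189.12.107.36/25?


Network: 189.12.107.0/25
Host bits = 7
Set all host bits to 1:
Broadcast: 189.12.107.127


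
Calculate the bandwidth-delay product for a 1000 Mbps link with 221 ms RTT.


BDP = bandwidth * RTT
= 1000 Mbps * 221 ms
= 1000 * 1e6 * 221 / 1000 bits
= 221000000 bits
= 27625000 bytes
= 26977.5391 KB
BDP = 221000000 bits (27625000 bytes)


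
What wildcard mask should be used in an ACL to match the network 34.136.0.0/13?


Subnet mask: 255.248.0.0
Wildcard = 255.255.255.255 - subnet mask
255 - 255 = 0
255 - 248 = 7
255 - 0 = 255
255 - 0 = 255
Wildcard: 0.7.255.255


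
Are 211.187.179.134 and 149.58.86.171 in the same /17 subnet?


Mask: 255.255.128.0
211.187.179.134 AND mask = 211.187.128.0
149.58.86.171 AND mask = 149.58.0.0
No, different subnets (211.187.128.0 vs 149.58.0.0)


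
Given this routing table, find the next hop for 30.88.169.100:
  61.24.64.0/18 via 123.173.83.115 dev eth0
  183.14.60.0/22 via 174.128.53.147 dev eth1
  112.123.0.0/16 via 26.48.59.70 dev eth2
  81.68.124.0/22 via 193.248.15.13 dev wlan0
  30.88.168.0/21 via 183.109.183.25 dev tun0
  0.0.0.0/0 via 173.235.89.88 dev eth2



Longest prefix match for 30.88.169.100:
  /18 61.24.64.0: no
  /22 183.14.60.0: no
  /16 112.123.0.0: no
  /22 81.68.124.0: no
  /21 30.88.168.0: MATCH
  /0 0.0.0.0: MATCH
Selected: next-hop 183.109.183.25 via tun0 (matched /21)
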